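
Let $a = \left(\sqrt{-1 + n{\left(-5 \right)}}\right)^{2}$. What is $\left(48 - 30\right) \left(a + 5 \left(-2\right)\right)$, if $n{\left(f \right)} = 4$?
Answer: $-126$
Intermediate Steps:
$a = 3$ ($a = \left(\sqrt{-1 + 4}\right)^{2} = \left(\sqrt{3}\right)^{2} = 3$)
$\left(48 - 30\right) \left(a + 5 \left(-2\right)\right) = \left(48 - 30\right) \left(3 + 5 \left(-2\right)\right) = 18 \left(3 - 10\right) = 18 \left(-7\right) = -126$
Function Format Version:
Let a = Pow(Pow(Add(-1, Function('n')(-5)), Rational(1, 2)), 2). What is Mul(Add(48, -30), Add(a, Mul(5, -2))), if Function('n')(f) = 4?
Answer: -126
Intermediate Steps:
a = 3 (a = Pow(Pow(Add(-1, 4), Rational(1, 2)), 2) = Pow(Pow(3, Rational(1, 2)), 2) = 3)
Mul(Add(48, -30), Add(a, Mul(5, -2))) = Mul(Add(48, -30), Add(3, Mul(5, -2))) = Mul(18, Add(3, -10)) = Mul(18, -7) = -126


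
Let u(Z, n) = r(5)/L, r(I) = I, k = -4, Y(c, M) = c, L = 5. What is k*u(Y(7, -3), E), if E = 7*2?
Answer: -4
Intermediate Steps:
E = 14
u(Z, n) = 1 (u(Z, n) = 5/5 = (⅕)*5 = 1)
k*u(Y(7, -3), E) = -4*1 = -4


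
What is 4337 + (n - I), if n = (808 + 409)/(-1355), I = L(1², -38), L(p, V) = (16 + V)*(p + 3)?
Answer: 5994658/1355 ≈ 4424.1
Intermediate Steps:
L(p, V) = (3 + p)*(16 + V) (L(p, V) = (16 + V)*(3 + p) = (3 + p)*(16 + V))
I = -88 (I = 48 + 3*(-38) + 16*1² - 38*1² = 48 - 114 + 16*1 - 38*1 = 48 - 114 + 16 - 38 = -88)
n = -1217/1355 (n = 1217*(-1/1355) = -1217/1355 ≈ -0.89816)
4337 + (n - I) = 4337 + (-1217/1355 - 1*(-88)) = 4337 + (-1217/1355 + 88) = 4337 + 118023/1355 = 5994658/1355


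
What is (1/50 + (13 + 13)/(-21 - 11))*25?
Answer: -317/16 ≈ -19.813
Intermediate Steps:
(1/50 + (13 + 13)/(-21 - 11))*25 = (1/50 + 26/(-32))*25 = (1/50 + 26*(-1/32))*25 = (1/50 - 13/16)*25 = -317/400*25 = -317/16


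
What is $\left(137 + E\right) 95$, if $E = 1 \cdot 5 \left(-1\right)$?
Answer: $12540$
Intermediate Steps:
$E = -5$ ($E = 5 \left(-1\right) = -5$)
$\left(137 + E\right) 95 = \left(137 - 5\right) 95 = 132 \cdot 95 = 12540$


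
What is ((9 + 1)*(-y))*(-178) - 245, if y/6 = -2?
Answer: -21605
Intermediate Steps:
y = -12 (y = 6*(-2) = -12)
((9 + 1)*(-y))*(-178) - 245 = ((9 + 1)*(-1*(-12)))*(-178) - 245 = (10*12)*(-178) - 245 = 120*(-178) - 245 = -21360 - 245 = -21605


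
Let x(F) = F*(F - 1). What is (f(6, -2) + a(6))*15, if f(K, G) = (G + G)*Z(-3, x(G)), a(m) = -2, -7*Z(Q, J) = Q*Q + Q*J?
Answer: -750/7 ≈ -107.14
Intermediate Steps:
x(F) = F*(-1 + F)
Z(Q, J) = -Q**2/7 - J*Q/7 (Z(Q, J) = -(Q*Q + Q*J)/7 = -(Q**2 + J*Q)/7 = -Q**2/7 - J*Q/7)
f(K, G) = 2*G*(-9/7 + 3*G*(-1 + G)/7) (f(K, G) = (G + G)*(-1/7*(-3)*(G*(-1 + G) - 3)) = (2*G)*(-1/7*(-3)*(-3 + G*(-1 + G))) = (2*G)*(-9/7 + 3*G*(-1 + G)/7) = 2*G*(-9/7 + 3*G*(-1 + G)/7))
(f(6, -2) + a(6))*15 = ((6/7)*(-2)*(-3 - 2*(-1 - 2)) - 2)*15 = ((6/7)*(-2)*(-3 - 2*(-3)) - 2)*15 = ((6/7)*(-2)*(-3 + 6) - 2)*15 = ((6/7)*(-2)*3 - 2)*15 = (-36/7 - 2)*15 = -50/7*15 = -750/7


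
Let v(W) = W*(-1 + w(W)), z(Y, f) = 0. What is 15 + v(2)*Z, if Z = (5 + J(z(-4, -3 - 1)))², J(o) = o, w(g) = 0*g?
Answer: -35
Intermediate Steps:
w(g) = 0
v(W) = -W (v(W) = W*(-1 + 0) = W*(-1) = -W)
Z = 25 (Z = (5 + 0)² = 5² = 25)
15 + v(2)*Z = 15 - 1*2*25 = 15 - 2*25 = 15 - 50 = -35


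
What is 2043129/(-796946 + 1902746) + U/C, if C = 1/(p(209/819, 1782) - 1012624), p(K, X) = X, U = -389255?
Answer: 145034996579587043/368600 ≈ 3.9348e+11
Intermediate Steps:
C = -1/1010842 (C = 1/(1782 - 1012624) = 1/(-1010842) = -1/1010842 ≈ -9.8927e-7)
2043129/(-796946 + 1902746) + U/C = 2043129/(-796946 + 1902746) - 389255/(-1/1010842) = 2043129/1105800 - 389255*(-1010842) = 2043129*(1/1105800) + 393475302710 = 681043/368600 + 393475302710 = 145034996579587043/368600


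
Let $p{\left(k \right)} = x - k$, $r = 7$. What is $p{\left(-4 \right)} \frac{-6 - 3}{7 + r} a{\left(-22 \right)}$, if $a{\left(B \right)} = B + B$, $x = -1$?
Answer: $\frac{594}{7} \approx 84.857$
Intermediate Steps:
$a{\left(B \right)} = 2 B$
$p{\left(k \right)} = -1 - k$
$p{\left(-4 \right)} \frac{-6 - 3}{7 + r} a{\left(-22 \right)} = \left(-1 - -4\right) \frac{-6 - 3}{7 + 7} \cdot 2 \left(-22\right) = \left(-1 + 4\right) \left(- \frac{9}{14}\right) \left(-44\right) = 3 \left(\left(-9\right) \frac{1}{14}\right) \left(-44\right) = 3 \left(- \frac{9}{14}\right) \left(-44\right) = \left(- \frac{27}{14}\right) \left(-44\right) = \frac{594}{7}$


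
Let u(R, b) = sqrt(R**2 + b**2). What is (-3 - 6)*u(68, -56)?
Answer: -36*sqrt(485) ≈ -792.82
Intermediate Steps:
(-3 - 6)*u(68, -56) = (-3 - 6)*sqrt(68**2 + (-56)**2) = -9*sqrt(4624 + 3136) = -36*sqrt(485)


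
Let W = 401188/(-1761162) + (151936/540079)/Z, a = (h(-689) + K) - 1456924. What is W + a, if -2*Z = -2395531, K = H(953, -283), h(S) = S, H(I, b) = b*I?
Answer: -1967882865115599202060202/1139274552363537369 ≈ -1.7273e+6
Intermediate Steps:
H(I, b) = I*b
K = -269699 (K = 953*(-283) = -269699)
Z = 2395531/2 (Z = -½*(-2395531) = 2395531/2 ≈ 1.1978e+6)
a = -1727312 (a = (-689 - 269699) - 1456924 = -270388 - 1456924 = -1727312)
W = -259523432742138074/1139274552363537369 (W = 401188/(-1761162) + (151936/540079)/(2395531/2) = 401188*(-1/1761162) + (151936*(1/540079))*(2/2395531) = -200594/880581 + (151936/540079)*(2/2395531) = -200594/880581 + 303872/1293775986949 = -259523432742138074/1139274552363537369 ≈ -0.22780)
W + a = -259523432742138074/1139274552363537369 - 1727312 = -1967882865115599202060202/1139274552363537369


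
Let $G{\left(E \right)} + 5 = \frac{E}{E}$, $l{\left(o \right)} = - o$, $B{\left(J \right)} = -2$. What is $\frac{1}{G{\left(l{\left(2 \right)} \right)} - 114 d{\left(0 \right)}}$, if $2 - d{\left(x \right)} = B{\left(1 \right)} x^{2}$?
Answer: $- \frac{1}{232} \approx -0.0043103$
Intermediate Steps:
$d{\left(x \right)} = 2 + 2 x^{2}$ ($d{\left(x \right)} = 2 - - 2 x^{2} = 2 + 2 x^{2}$)
$G{\left(E \right)} = -4$ ($G{\left(E \right)} = -5 + \frac{E}{E} = -5 + 1 = -4$)
$\frac{1}{G{\left(l{\left(2 \right)} \right)} - 114 d{\left(0 \right)}} = \frac{1}{-4 - 114 \left(2 + 2 \cdot 0^{2}\right)} = \frac{1}{-4 - 114 \left(2 + 2 \cdot 0\right)} = \frac{1}{-4 - 114 \left(2 + 0\right)} = \frac{1}{-4 - 228} = \frac{1}{-232} = - \frac{1}{232}$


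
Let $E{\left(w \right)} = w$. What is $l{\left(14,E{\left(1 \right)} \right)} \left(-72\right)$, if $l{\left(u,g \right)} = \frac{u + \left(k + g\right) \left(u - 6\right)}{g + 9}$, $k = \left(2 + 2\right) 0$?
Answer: $- \frac{792}{5} \approx -158.4$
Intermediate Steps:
$k = 0$ ($k = 4 \cdot 0 = 0$)
$l{\left(u,g \right)} = \frac{u + g \left(-6 + u\right)}{9 + g}$ ($l{\left(u,g \right)} = \frac{u + \left(0 + g\right) \left(u - 6\right)}{g + 9} = \frac{u + g \left(-6 + u\right)}{9 + g}$)
$l{\left(14,E{\left(1 \right)} \right)} \left(-72\right) = \frac{14 - 6 + 1 \cdot 14}{9 + 1} \left(-72\right) = \frac{14 - 6 + 14}{10} \left(-72\right) = \frac{1}{10} \cdot 22 \left(-72\right) = \frac{11}{5} \left(-72\right) = - \frac{792}{5}$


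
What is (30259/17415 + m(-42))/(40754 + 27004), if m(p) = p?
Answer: -701171/1180005570 ≈ -0.00059421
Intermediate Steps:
(30259/17415 + m(-42))/(40754 + 27004) = (30259/17415 - 42)/(40754 + 27004) = (30259*(1/17415) - 42)/67758 = (30259/17415 - 42)*(1/67758) = -701171/17415*1/67758 = -701171/1180005570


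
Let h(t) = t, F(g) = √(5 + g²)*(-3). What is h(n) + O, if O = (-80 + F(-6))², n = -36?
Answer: 6733 + 480*√41 ≈ 9806.5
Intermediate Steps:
F(g) = -3*√(5 + g²)
O = (-80 - 3*√41)² (O = (-80 - 3*√(5 + (-6)²))² = (-80 - 3*√(5 + 36))² = (-80 - 3*√41)² ≈ 9842.5)
h(n) + O = -36 + (6769 + 480*√41) = 6733 + 480*√41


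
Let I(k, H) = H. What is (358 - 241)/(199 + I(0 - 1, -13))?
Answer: 39/62 ≈ 0.62903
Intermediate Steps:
(358 - 241)/(199 + I(0 - 1, -13)) = (358 - 241)/(199 - 13) = 117/186 = 117*(1/186) = 39/62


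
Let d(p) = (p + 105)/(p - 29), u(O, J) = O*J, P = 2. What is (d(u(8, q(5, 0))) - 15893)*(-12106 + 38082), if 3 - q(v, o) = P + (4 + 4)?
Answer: -2064257712/5 ≈ -4.1285e+8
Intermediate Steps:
q(v, o) = -7 (q(v, o) = 3 - (2 + (4 + 4)) = 3 - (2 + 8) = 3 - 1*10 = 3 - 10 = -7)
u(O, J) = J*O
d(p) = (105 + p)/(-29 + p)
(d(u(8, q(5, 0))) - 15893)*(-12106 + 38082) = ((105 - 7*8)/(-29 - 7*8) - 15893)*(-12106 + 38082) = ((105 - 56)/(-29 - 56) - 15893)*25976 = (49/(-85) - 15893)*25976 = (-1/85*49 - 15893)*25976 = (-49/85 - 15893)*25976 = -1350954/85*25976 = -2064257712/5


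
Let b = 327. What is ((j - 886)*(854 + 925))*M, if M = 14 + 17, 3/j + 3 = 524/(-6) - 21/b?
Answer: -1444415235009/29560 ≈ -4.8864e+7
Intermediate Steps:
j = -981/29560 (j = 3/(-3 + (524/(-6) - 21/327)) = 3/(-3 + (524*(-1/6) - 21*1/327)) = 3/(-3 + (-262/3 - 7/109)) = 3/(-3 - 28579/327) = 3/(-29560/327) = 3*(-327/29560) = -981/29560 ≈ -0.033187)
M = 31
((j - 886)*(854 + 925))*M = ((-981/29560 - 886)*(854 + 925))*31 = -26191141/29560*1779*31 = -46594039839/29560*31 = -1444415235009/29560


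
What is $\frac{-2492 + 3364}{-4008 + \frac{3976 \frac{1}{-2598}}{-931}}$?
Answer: $- \frac{37663206}{173112463} \approx -0.21757$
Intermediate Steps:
$\frac{-2492 + 3364}{-4008 + \frac{3976 \frac{1}{-2598}}{-931}} = \frac{872}{-4008 + 3976 \left(- \frac{1}{2598}\right) \left(- \frac{1}{931}\right)} = \frac{872}{-4008 - - \frac{284}{172767}} = \frac{872}{-4008 + \frac{284}{172767}} = \frac{872}{- \frac{692449852}{172767}} = 872 \left(- \frac{172767}{692449852}\right) = - \frac{37663206}{173112463}$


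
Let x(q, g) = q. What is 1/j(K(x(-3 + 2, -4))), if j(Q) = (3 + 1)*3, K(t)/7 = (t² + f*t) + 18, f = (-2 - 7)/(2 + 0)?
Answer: 1/12 ≈ 0.083333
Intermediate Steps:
f = -9/2 ≈ -4.5000
K(t) = 126 + 7*t² - 63*t/2 (K(t) = 7*((t² - 9*t/2) + 18) = 7*(18 + t² - 9*t/2) = 126 + 7*t² - 63*t/2)
j(Q) = 12 (j(Q) = 4*3 = 12)
1/j(K(x(-3 + 2, -4))) = 1/12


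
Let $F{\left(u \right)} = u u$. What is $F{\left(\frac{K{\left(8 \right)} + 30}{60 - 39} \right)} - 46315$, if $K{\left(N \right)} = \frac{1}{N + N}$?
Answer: $- \frac{5228546879}{112896} \approx -46313.0$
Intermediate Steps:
$K{\left(N \right)} = \frac{1}{2 N}$
$F{\left(u \right)} = u^{2}$
$F{\left(\frac{K{\left(8 \right)} + 30}{60 - 39} \right)} - 46315 = \left(\frac{\frac{1}{2 \cdot 8} + 30}{60 - 39}\right)^{2} - 46315 = \left(\frac{\frac{1}{2} \cdot \frac{1}{8} + 30}{21}\right)^{2} - 46315 = \left(\left(\frac{1}{16} + 30\right) \frac{1}{21}\right)^{2} - 46315 = \left(\frac{481}{16} \cdot \frac{1}{21}\right)^{2} - 46315 = \left(\frac{481}{336}\right)^{2} - 46315 = \frac{231361}{112896} - 46315 = - \frac{5228546879}{112896}$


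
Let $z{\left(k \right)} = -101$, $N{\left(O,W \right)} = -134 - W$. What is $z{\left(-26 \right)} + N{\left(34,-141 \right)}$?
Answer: $-94$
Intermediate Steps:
$z{\left(-26 \right)} + N{\left(34,-141 \right)} = -101 - -7 = -101 + \left(-134 + 141\right) = -101 + 7 = -94$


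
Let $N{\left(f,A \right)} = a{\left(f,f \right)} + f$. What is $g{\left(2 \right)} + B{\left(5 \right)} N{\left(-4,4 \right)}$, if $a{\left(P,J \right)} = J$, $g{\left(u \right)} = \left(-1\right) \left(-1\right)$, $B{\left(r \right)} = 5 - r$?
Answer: $1$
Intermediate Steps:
$g{\left(u \right)} = 1$
$N{\left(f,A \right)} = 2 f$ ($N{\left(f,A \right)} = f + f = 2 f$)
$g{\left(2 \right)} + B{\left(5 \right)} N{\left(-4,4 \right)} = 1 + \left(5 - 5\right) 2 \left(-4\right) = 1 + \left(5 - 5\right) \left(-8\right) = 1 + 0 \left(-8\right) = 1 + 0 = 1$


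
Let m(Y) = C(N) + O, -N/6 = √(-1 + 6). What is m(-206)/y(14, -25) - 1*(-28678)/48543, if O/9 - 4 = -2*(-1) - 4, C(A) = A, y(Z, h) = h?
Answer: -156824/1213575 + 6*√5/25 ≈ 0.40743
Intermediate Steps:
N = -6*√5 (N = -6*√(-1 + 6) = -6*√5 ≈ -13.416)
O = 18 (O = 36 + 9*(-2*(-1) - 4) = 36 + 9*(2 - 4) = 36 + 9*(-2) = 36 - 18 = 18)
m(Y) = 18 - 6*√5 (m(Y) = -6*√5 + 18 = 18 - 6*√5)
m(-206)/y(14, -25) - 1*(-28678)/48543 = (18 - 6*√5)/(-25) - 1*(-28678)/48543 = (18 - 6*√5)*(-1/25) + 28678*(1/48543) = (-18/25 + 6*√5/25) + 28678/48543 = -156824/1213575 + 6*√5/25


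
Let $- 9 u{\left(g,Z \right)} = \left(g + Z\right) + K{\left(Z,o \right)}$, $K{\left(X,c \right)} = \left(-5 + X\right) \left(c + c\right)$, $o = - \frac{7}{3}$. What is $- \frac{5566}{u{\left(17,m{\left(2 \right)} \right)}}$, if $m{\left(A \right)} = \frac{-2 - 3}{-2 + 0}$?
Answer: $\frac{27324}{17} \approx 1607.3$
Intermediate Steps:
$m{\left(A \right)} = \frac{5}{2}$ ($m{\left(A \right)} = - \frac{5}{-2} = \left(-5\right) \left(- \frac{1}{2}\right) = \frac{5}{2}$)
$o = - \frac{7}{3}$ ($o = \left(-7\right) \frac{1}{3} = - \frac{7}{3} \approx -2.3333$)
$K{\left(X,c \right)} = 2 c \left(-5 + X\right)$ ($K{\left(X,c \right)} = \left(-5 + X\right) 2 c = 2 c \left(-5 + X\right)$)
$u{\left(g,Z \right)} = - \frac{70}{27} - \frac{g}{9} + \frac{11 Z}{27}$ ($u{\left(g,Z \right)} = - \frac{\left(g + Z\right) + 2 \left(- \frac{7}{3}\right) \left(-5 + Z\right)}{9} = - \frac{\left(Z + g\right) - \left(- \frac{70}{3} + \frac{14 Z}{3}\right)}{9} = - \frac{\frac{70}{3} + g - \frac{11 Z}{3}}{9} = - \frac{70}{27} - \frac{g}{9} + \frac{11 Z}{27}$)
$- \frac{5566}{u{\left(17,m{\left(2 \right)} \right)}} = - \frac{5566}{- \frac{70}{27} - \frac{17}{9} + \frac{11}{27} \cdot \frac{5}{2}} = - \frac{5566}{- \frac{70}{27} - \frac{17}{9} + \frac{55}{54}} = - \frac{5566}{- \frac{187}{54}} = \left(-5566\right) \left(- \frac{54}{187}\right) = \frac{27324}{17}$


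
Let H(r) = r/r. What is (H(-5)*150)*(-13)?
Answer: -1950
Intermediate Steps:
H(r) = 1
(H(-5)*150)*(-13) = (1*150)*(-13) = 150*(-13) = -1950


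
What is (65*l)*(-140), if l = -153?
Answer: 1392300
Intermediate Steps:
(65*l)*(-140) = (65*(-153))*(-140) = -9945*(-140) = 1392300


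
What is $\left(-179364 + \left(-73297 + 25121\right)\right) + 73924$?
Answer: $-153616$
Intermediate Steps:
$\left(-179364 + \left(-73297 + 25121\right)\right) + 73924 = \left(-179364 - 48176\right) + 73924 = -227540 + 73924 = -153616$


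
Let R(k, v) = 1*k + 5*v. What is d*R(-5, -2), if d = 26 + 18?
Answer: -660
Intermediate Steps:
R(k, v) = k + 5*v
d = 44
d*R(-5, -2) = 44*(-5 + 5*(-2)) = 44*(-5 - 10) = 44*(-15) = -660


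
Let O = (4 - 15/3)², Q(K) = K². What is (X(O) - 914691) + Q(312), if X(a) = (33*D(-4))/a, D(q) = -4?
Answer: -817479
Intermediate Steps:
O = 1 (O = (4 - 15*⅓)² = (4 - 5)² = (-1)² = 1)
X(a) = -132/a (X(a) = (33*(-4))/a = -132/a)
(X(O) - 914691) + Q(312) = (-132/1 - 914691) + 312² = (-132*1 - 914691) + 97344 = (-132 - 914691) + 97344 = -914823 + 97344 = -817479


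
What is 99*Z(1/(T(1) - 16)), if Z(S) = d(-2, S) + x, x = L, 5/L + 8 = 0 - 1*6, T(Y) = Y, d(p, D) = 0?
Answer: -495/14 ≈ -35.357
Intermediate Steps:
L = -5/14 (L = 5/(-8 + (0 - 1*6)) = 5/(-8 + (0 - 6)) = 5/(-8 - 6) = 5/(-14) = 5*(-1/14) = -5/14 ≈ -0.35714)
x = -5/14 ≈ -0.35714
Z(S) = -5/14 (Z(S) = 0 - 5/14 = -5/14)
99*Z(1/(T(1) - 16)) = 99*(-5/14) = -495/14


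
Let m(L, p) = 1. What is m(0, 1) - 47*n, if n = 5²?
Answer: -1174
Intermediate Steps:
n = 25
m(0, 1) - 47*n = 1 - 47*25 = 1 - 1175 = -1174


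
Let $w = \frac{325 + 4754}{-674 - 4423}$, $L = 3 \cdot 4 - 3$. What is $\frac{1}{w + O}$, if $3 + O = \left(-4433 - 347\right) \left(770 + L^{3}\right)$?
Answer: $- \frac{1699}{12173715570} \approx -1.3956 \cdot 10^{-7}$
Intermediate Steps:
$L = 9$ ($L = 12 - 3 = 9$)
$O = -7165223$ ($O = -3 + \left(-4433 - 347\right) \left(770 + 9^{3}\right) = -3 - 4780 \left(770 + 729\right) = -3 - 7165220 = -7165223$)
$w = - \frac{1693}{1699}$ ($w = \frac{5079}{-5097} = 5079 \left(- \frac{1}{5097}\right) = - \frac{1693}{1699} \approx -0.99647$)
$\frac{1}{w + O} = \frac{1}{- \frac{1693}{1699} - 7165223} = \frac{1}{- \frac{12173715570}{1699}} = - \frac{1699}{12173715570}$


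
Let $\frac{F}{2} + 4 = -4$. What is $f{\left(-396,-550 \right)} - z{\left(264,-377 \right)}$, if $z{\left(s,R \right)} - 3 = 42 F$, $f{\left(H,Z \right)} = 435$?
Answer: $1104$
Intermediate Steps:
$F = -16$ ($F = -8 + 2 \left(-4\right) = -8 - 8 = -16$)
$z{\left(s,R \right)} = -669$ ($z{\left(s,R \right)} = 3 + 42 \left(-16\right) = 3 - 672 = -669$)
$f{\left(-396,-550 \right)} - z{\left(264,-377 \right)} = 435 - -669 = 435 + 669 = 1104$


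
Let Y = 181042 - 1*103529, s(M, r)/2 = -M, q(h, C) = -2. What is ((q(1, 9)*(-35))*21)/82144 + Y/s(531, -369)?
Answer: -1591416683/21809232 ≈ -72.970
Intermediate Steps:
s(M, r) = -2*M (s(M, r) = 2*(-M) = -2*M)
Y = 77513 (Y = 181042 - 103529 = 77513)
((q(1, 9)*(-35))*21)/82144 + Y/s(531, -369) = (-2*(-35)*21)/82144 + 77513/((-2*531)) = (70*21)*(1/82144) + 77513/(-1062) = 1470*(1/82144) + 77513*(-1/1062) = 735/41072 - 77513/1062 = -1591416683/21809232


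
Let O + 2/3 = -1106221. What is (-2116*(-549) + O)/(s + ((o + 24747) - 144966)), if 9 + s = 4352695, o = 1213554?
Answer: 166387/16338063 ≈ 0.010184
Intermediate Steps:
O = -3318665/3 (O = -⅔ - 1106221 = -3318665/3 ≈ -1.1062e+6)
s = 4352686 (s = -9 + 4352695 = 4352686)
(-2116*(-549) + O)/(s + ((o + 24747) - 144966)) = (-2116*(-549) - 3318665/3)/(4352686 + ((1213554 + 24747) - 144966)) = (1161684 - 3318665/3)/(4352686 + (1238301 - 144966)) = 166387/(3*(4352686 + 1093335)) = (166387/3)/5446021 = (166387/3)*(1/5446021) = 166387/16338063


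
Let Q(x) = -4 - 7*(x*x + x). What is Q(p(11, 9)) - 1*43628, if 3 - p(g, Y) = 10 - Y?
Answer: -43674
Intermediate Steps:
p(g, Y) = -7 + Y (p(g, Y) = 3 - (10 - Y) = 3 + (-10 + Y) = -7 + Y)
Q(x) = -4 - 7*x - 7*x**2 (Q(x) = -4 - 7*(x**2 + x) = -4 - 7*(x + x**2) = -4 + (-7*x - 7*x**2) = -4 - 7*x - 7*x**2)
Q(p(11, 9)) - 1*43628 = (-4 - 7*(-7 + 9) - 7*(-7 + 9)**2) - 1*43628 = (-4 - 7*2 - 7*2**2) - 43628 = (-4 - 14 - 7*4) - 43628 = (-4 - 14 - 28) - 43628 = -46 - 43628 = -43674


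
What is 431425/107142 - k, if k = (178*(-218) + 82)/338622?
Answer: 25039791479/6046773054 ≈ 4.1410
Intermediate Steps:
k = -19361/169311 (k = (-38804 + 82)*(1/338622) = -38722*1/338622 = -19361/169311 ≈ -0.11435)
431425/107142 - k = 431425/107142 - 1*(-19361/169311) = 431425*(1/107142) + 19361/169311 = 431425/107142 + 19361/169311 = 25039791479/6046773054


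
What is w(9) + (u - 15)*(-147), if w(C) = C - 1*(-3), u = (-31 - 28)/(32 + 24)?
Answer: 18975/8 ≈ 2371.9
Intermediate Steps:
u = -59/56 ≈ -1.0536
w(C) = 3 + C (w(C) = C + 3 = 3 + C)
w(9) + (u - 15)*(-147) = (3 + 9) + (-59/56 - 15)*(-147) = 12 - 899/56*(-147) = 12 + 18879/8 = 18975/8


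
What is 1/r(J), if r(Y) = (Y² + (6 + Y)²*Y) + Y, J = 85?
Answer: 1/711195 ≈ 1.4061e-6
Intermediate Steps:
r(Y) = Y + Y² + Y*(6 + Y)² (r(Y) = (Y² + Y*(6 + Y)²) + Y = Y + Y² + Y*(6 + Y)²)
1/r(J) = 1/(85*(1 + 85 + (6 + 85)²)) = 1/(85*(1 + 85 + 91²)) = 1/(85*(1 + 85 + 8281)) = 1/(85*8367) = 1/711195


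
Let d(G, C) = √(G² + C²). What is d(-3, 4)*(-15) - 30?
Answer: -105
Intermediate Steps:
d(G, C) = √(C² + G²)
d(-3, 4)*(-15) - 30 = √(4² + (-3)²)*(-15) - 30 = √(16 + 9)*(-15) - 30 = √25*(-15) - 30 = 5*(-15) - 30 = -75 - 30 = -105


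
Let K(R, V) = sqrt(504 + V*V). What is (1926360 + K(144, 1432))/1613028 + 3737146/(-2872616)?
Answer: -20601190847/193067085052 + sqrt(512782)/806514 ≈ -0.10582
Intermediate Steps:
K(R, V) = sqrt(504 + V**2)
(1926360 + K(144, 1432))/1613028 + 3737146/(-2872616) = (1926360 + sqrt(504 + 1432**2))/1613028 + 3737146/(-2872616) = (1926360 + sqrt(504 + 2050624))*(1/1613028) + 3737146*(-1/2872616) = (1926360 + sqrt(2051128))*(1/1613028) - 1868573/1436308 = (1926360 + 2*sqrt(512782))*(1/1613028) - 1868573/1436308 = (160530/134419 + sqrt(512782)/806514) - 1868573/1436308 = -20601190847/193067085052 + sqrt(512782)/806514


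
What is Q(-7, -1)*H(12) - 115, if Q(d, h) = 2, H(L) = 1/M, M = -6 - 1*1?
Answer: -807/7 ≈ -115.29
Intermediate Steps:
M = -7 (M = -6 - 1 = -7)
H(L) = -1/7 (H(L) = 1/(-7) = -1/7)
Q(-7, -1)*H(12) - 115 = 2*(-1/7) - 115 = -2/7 - 115 = -807/7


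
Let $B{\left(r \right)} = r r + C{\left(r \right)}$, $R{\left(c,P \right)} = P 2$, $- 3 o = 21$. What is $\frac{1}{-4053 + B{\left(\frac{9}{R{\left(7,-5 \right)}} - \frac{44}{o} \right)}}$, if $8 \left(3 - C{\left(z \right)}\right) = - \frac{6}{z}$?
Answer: $- \frac{1847300}{7427725117} \approx -0.0002487$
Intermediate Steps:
$o = -7$ ($o = \left(- \frac{1}{3}\right) 21 = -7$)
$R{\left(c,P \right)} = 2 P$
$C{\left(z \right)} = 3 + \frac{3}{4 z}$ ($C{\left(z \right)} = 3 - \frac{\left(-6\right) \frac{1}{z}}{8} = 3 + \frac{3}{4 z}$)
$B{\left(r \right)} = 3 + r^{2} + \frac{3}{4 r}$ ($B{\left(r \right)} = r r + \left(3 + \frac{3}{4 r}\right) = r^{2} + \left(3 + \frac{3}{4 r}\right) = 3 + r^{2} + \frac{3}{4 r}$)
$\frac{1}{-4053 + B{\left(\frac{9}{R{\left(7,-5 \right)}} - \frac{44}{o} \right)}} = \frac{1}{-4053 + \left(3 + \left(\frac{9}{2 \left(-5\right)} - \frac{44}{-7}\right)^{2} + \frac{3}{4 \left(\frac{9}{2 \left(-5\right)} - \frac{44}{-7}\right)}\right)} = \frac{1}{-4053 + \left(3 + \left(\frac{9}{-10} - - \frac{44}{7}\right)^{2} + \frac{3}{4 \left(\frac{9}{-10} - - \frac{44}{7}\right)}\right)} = \frac{1}{-4053 + \left(3 + \left(9 \left(- \frac{1}{10}\right) + \frac{44}{7}\right)^{2} + \frac{3}{4 \left(9 \left(- \frac{1}{10}\right) + \frac{44}{7}\right)}\right)} = \frac{1}{-4053 + \left(3 + \left(- \frac{9}{10} + \frac{44}{7}\right)^{2} + \frac{3}{4 \left(- \frac{9}{10} + \frac{44}{7}\right)}\right)} = \frac{1}{-4053 + \left(3 + \left(\frac{377}{70}\right)^{2} + \frac{3}{4 \cdot \frac{377}{70}}\right)} = \frac{1}{-4053 + \left(3 + \frac{142129}{4900} + \frac{3}{4} \cdot \frac{70}{377}\right)} = \frac{1}{-4053 + \left(3 + \frac{142129}{4900} + \frac{105}{754}\right)} = \frac{1}{-4053 + \frac{59381783}{1847300}} = \frac{1}{- \frac{7427725117}{1847300}} = - \frac{1847300}{7427725117}$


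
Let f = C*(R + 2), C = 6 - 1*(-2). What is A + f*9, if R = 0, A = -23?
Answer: 121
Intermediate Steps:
C = 8 (C = 6 + 2 = 8)
f = 16 (f = 8*(0 + 2) = 8*2 = 16)
A + f*9 = -23 + 16*9 = -23 + 144 = 121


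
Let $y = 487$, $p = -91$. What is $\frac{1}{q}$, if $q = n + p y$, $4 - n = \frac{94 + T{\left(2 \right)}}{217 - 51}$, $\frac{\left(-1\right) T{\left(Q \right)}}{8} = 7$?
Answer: $- \frac{83}{3677998} \approx -2.2567 \cdot 10^{-5}$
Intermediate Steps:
$T{\left(Q \right)} = -56$ ($T{\left(Q \right)} = \left(-8\right) 7 = -56$)
$n = \frac{313}{83}$ ($n = 4 - \frac{94 - 56}{217 - 51} = 4 - \frac{38}{166} = 4 - 38 \cdot \frac{1}{166} = 4 - \frac{19}{83} = \frac{313}{83} \approx 3.7711$)
$q = - \frac{3677998}{83}$ ($q = \frac{313}{83} - 44317 = - \frac{3677998}{83} \approx -44313.0$)
$\frac{1}{q} = \frac{1}{- \frac{3677998}{83}} = - \frac{83}{3677998}$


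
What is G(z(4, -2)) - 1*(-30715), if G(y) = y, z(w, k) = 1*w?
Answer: 30719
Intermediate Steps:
z(w, k) = w
G(z(4, -2)) - 1*(-30715) = 4 - 1*(-30715) = 4 + 30715 = 30719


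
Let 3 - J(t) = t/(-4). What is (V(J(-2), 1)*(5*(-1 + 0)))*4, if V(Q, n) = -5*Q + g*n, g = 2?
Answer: 210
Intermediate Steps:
J(t) = 3 + t/4 (J(t) = 3 - t/(-4) = 3 - t*(-1)/4 = 3 - (-1)*t/4 = 3 + t/4)
V(Q, n) = -5*Q + 2*n
(V(J(-2), 1)*(5*(-1 + 0)))*4 = ((-5*(3 + (¼)*(-2)) + 2*1)*(5*(-1 + 0)))*4 = ((-5*(3 - ½) + 2)*(5*(-1)))*4 = ((-5*5/2 + 2)*(-5))*4 = ((-25/2 + 2)*(-5))*4 = -21/2*(-5)*4 = (105/2)*4 = 210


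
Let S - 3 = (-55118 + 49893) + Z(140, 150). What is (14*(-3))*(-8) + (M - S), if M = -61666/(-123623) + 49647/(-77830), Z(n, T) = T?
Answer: 287470476599/53157890 ≈ 5407.9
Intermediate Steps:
M = -7392521/53157890 (M = -61666*(-1/123623) + 49647*(-1/77830) = 61666/123623 - 49647/77830 = -7392521/53157890 ≈ -0.13907)
S = -5072 (S = 3 + ((-55118 + 49893) + 150) = 3 + (-5225 + 150) = 3 - 5075 = -5072)
(14*(-3))*(-8) + (M - S) = (14*(-3))*(-8) + (-7392521/53157890 - 1*(-5072)) = -42*(-8) + (-7392521/53157890 + 5072) = 336 + 269609425559/53157890 = 287470476599/53157890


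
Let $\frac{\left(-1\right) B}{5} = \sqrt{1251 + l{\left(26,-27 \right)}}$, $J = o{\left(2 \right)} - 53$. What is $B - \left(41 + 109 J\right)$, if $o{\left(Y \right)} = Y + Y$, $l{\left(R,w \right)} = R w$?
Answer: $5300 - 15 \sqrt{61} \approx 5182.8$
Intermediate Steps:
$o{\left(Y \right)} = 2 Y$
$J = -49$ ($J = 2 \cdot 2 - 53 = 4 - 53 = -49$)
$B = - 15 \sqrt{61}$ ($B = - 5 \sqrt{1251 + 26 \left(-27\right)} = - 5 \sqrt{1251 - 702} = - 5 \sqrt{549} = - 5 \cdot 3 \sqrt{61} = - 15 \sqrt{61} \approx -117.15$)
$B - \left(41 + 109 J\right) = - 15 \sqrt{61} - \left(41 + 109 \left(-49\right)\right) = - 15 \sqrt{61} - \left(41 - 5341\right) = - 15 \sqrt{61} - -5300 = - 15 \sqrt{61} + 5300 = 5300 - 15 \sqrt{61}$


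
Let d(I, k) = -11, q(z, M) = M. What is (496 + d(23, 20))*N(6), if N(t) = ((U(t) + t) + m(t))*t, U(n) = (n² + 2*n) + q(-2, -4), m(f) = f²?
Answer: 250260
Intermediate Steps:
U(n) = -4 + n² + 2*n (U(n) = (n² + 2*n) - 4 = -4 + n² + 2*n)
N(t) = t*(-4 + 2*t² + 3*t) (N(t) = (((-4 + t² + 2*t) + t) + t²)*t = ((-4 + t² + 3*t) + t²)*t = (-4 + 2*t² + 3*t)*t = t*(-4 + 2*t² + 3*t))
(496 + d(23, 20))*N(6) = (496 - 11)*(6*(-4 + 2*6² + 3*6)) = 485*(6*(-4 + 2*36 + 18)) = 485*(6*(-4 + 72 + 18)) = 485*(6*86) = 485*516 = 250260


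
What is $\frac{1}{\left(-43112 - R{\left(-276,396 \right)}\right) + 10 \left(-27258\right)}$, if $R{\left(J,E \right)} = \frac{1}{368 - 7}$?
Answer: $- \frac{361}{113964813} \approx -3.1676 \cdot 10^{-6}$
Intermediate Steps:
$R{\left(J,E \right)} = \frac{1}{361}$
$\frac{1}{\left(-43112 - R{\left(-276,396 \right)}\right) + 10 \left(-27258\right)} = \frac{1}{\left(-43112 - \frac{1}{361}\right) + 10 \left(-27258\right)} = \frac{1}{\left(-43112 - \frac{1}{361}\right) - 272580} = \frac{1}{- \frac{15563433}{361} - 272580} = \frac{1}{- \frac{113964813}{361}} = - \frac{361}{113964813}$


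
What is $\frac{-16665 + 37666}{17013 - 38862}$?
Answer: $- \frac{21001}{21849} \approx -0.96119$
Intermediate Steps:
$\frac{-16665 + 37666}{17013 - 38862} = \frac{21001}{-21849} = 21001 \left(- \frac{1}{21849}\right) = - \frac{21001}{21849}$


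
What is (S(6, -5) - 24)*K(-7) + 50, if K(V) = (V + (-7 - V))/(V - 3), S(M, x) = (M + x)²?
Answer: 339/10 ≈ 33.900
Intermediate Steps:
K(V) = -7/(-3 + V)
(S(6, -5) - 24)*K(-7) + 50 = ((6 - 5)² - 24)*(-7/(-3 - 7)) + 50 = (1² - 24)*(-7/(-10)) + 50 = (1 - 24)*(-7*(-⅒)) + 50 = -23*7/10 + 50 = -161/10 + 50 = 339/10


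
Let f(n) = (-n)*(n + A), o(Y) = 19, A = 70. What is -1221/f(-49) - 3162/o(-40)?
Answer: -1092299/6517 ≈ -167.61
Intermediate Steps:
f(n) = -n*(70 + n) (f(n) = (-n)*(n + 70) = (-n)*(70 + n) = -n*(70 + n))
-1221/f(-49) - 3162/o(-40) = -1221*1/(49*(70 - 49)) - 3162/19 = -1221/((-1*(-49)*21)) - 3162*1/19 = -1221/1029 - 3162/19 = -1221*1/1029 - 3162/19 = -407/343 - 3162/19 = -1092299/6517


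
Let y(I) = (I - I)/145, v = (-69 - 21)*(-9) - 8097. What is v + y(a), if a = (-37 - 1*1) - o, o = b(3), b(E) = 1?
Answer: -7287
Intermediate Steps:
o = 1
v = -7287 (v = -90*(-9) - 8097 = 810 - 8097 = -7287)
a = -39 (a = (-37 - 1*1) - 1*1 = (-37 - 1) - 1 = -38 - 1 = -39)
y(I) = 0 (y(I) = 0*(1/145) = 0)
v + y(a) = -7287 + 0 = -7287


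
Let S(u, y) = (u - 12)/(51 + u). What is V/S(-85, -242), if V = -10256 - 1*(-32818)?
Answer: 767108/97 ≈ 7908.3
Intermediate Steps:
S(u, y) = (-12 + u)/(51 + u)
V = 22562 (V = -10256 + 32818 = 22562)
V/S(-85, -242) = 22562/(((-12 - 85)/(51 - 85))) = 22562/((-97/(-34))) = 22562/((-1/34*(-97))) = 22562/(97/34) = 22562*(34/97) = 767108/97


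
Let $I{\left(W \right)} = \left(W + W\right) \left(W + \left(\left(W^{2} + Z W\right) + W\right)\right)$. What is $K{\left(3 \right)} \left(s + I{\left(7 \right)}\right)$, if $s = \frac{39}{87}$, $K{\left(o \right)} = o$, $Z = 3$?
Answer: $\frac{102351}{29} \approx 3529.3$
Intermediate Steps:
$s = \frac{13}{29}$ ($s = 39 \cdot \frac{1}{87} = \frac{13}{29} \approx 0.44828$)
$I{\left(W \right)} = 2 W \left(W^{2} + 5 W\right)$ ($I{\left(W \right)} = \left(W + W\right) \left(W + \left(\left(W^{2} + 3 W\right) + W\right)\right) = 2 W \left(W + \left(W^{2} + 4 W\right)\right) = 2 W \left(W^{2} + 5 W\right)$)
$K{\left(3 \right)} \left(s + I{\left(7 \right)}\right) = 3 \left(\frac{13}{29} + 2 \cdot 7^{2} \left(5 + 7\right)\right) = 3 \left(\frac{13}{29} + 2 \cdot 49 \cdot 12\right) = 3 \left(\frac{13}{29} + 1176\right) = 3 \cdot \frac{34117}{29} = \frac{102351}{29}$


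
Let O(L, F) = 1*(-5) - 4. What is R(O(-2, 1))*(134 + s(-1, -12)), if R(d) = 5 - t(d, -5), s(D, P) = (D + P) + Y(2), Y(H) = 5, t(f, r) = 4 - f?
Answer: -1008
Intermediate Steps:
O(L, F) = -9 (O(L, F) = -5 - 4 = -9)
s(D, P) = 5 + D + P (s(D, P) = (D + P) + 5 = 5 + D + P)
R(d) = 1 + d (R(d) = 5 - (4 - d) = 5 + (-4 + d) = 1 + d)
R(O(-2, 1))*(134 + s(-1, -12)) = (1 - 9)*(134 + (5 - 1 - 12)) = -8*(134 - 8) = -8*126 = -1008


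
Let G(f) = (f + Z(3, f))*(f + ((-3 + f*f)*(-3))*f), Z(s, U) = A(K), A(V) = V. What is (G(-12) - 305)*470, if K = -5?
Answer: -40604710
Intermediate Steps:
Z(s, U) = -5
G(f) = (-5 + f)*(f + f*(9 - 3*f²)) (G(f) = (f - 5)*(f + ((-3 + f*f)*(-3))*f) = (-5 + f)*(f + ((-3 + f²)*(-3))*f) = (-5 + f)*(f + (9 - 3*f²)*f) = (-5 + f)*(f + f*(9 - 3*f²)))
(G(-12) - 305)*470 = (-12*(-50 - 3*(-12)³ + 10*(-12) + 15*(-12)²) - 305)*470 = (-12*(-50 - 3*(-1728) - 120 + 15*144) - 305)*470 = (-12*(-50 + 5184 - 120 + 2160) - 305)*470 = (-12*7174 - 305)*470 = (-86088 - 305)*470 = -86393*470 = -40604710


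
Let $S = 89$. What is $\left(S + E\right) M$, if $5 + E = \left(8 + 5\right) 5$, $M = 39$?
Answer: $5811$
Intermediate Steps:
$E = 60$ ($E = -5 + \left(8 + 5\right) 5 = -5 + 13 \cdot 5 = -5 + 65 = 60$)
$\left(S + E\right) M = \left(89 + 60\right) 39 = 149 \cdot 39 = 5811$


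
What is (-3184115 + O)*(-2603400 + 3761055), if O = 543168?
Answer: -3057305499285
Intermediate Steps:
(-3184115 + O)*(-2603400 + 3761055) = (-3184115 + 543168)*(-2603400 + 3761055) = -2640947*1157655 = -3057305499285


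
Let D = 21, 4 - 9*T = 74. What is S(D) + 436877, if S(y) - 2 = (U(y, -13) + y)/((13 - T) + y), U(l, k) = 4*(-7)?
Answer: 164266441/376 ≈ 4.3688e+5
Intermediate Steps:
T = -70/9 (T = 4/9 - ⅑*74 = 4/9 - 74/9 = -70/9 ≈ -7.7778)
U(l, k) = -28
S(y) = 2 + (-28 + y)/(187/9 + y) (S(y) = 2 + (-28 + y)/((13 - 1*(-70/9)) + y) = 2 + (-28 + y)/((13 + 70/9) + y) = 2 + (-28 + y)/(187/9 + y))
S(D) + 436877 = (122 + 27*21)/(187 + 9*21) + 436877 = (122 + 567)/(187 + 189) + 436877 = 689/376 + 436877 = 164266441/376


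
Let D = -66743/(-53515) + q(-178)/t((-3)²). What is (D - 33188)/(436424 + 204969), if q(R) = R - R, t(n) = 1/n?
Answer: -1775989077/34324146395 ≈ -0.051742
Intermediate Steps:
q(R) = 0
D = 66743/53515 (D = -66743/(-53515) + 0/(1/((-3)²)) = -66743*(-1/53515) + 0/(1/9) = 66743/53515 + 0/(⅑) = 66743/53515 + 0*9 = 66743/53515 + 0 = 66743/53515 ≈ 1.2472)
(D - 33188)/(436424 + 204969) = (66743/53515 - 33188)/(436424 + 204969) = -1775989077/53515/641393 = -1775989077/53515*1/641393 = -1775989077/34324146395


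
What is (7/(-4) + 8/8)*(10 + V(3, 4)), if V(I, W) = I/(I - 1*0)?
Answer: -33/4 ≈ -8.2500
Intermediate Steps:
V(I, W) = 1 (V(I, W) = I/(I + 0) = I/I = 1)
(7/(-4) + 8/8)*(10 + V(3, 4)) = (7/(-4) + 8/8)*(10 + 1) = (7*(-¼) + 8*(⅛))*11 = (-7/4 + 1)*11 = -¾*11 = -33/4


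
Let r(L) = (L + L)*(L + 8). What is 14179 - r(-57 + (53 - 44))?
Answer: 10339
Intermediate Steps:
r(L) = 2*L*(8 + L) (r(L) = (2*L)*(8 + L) = 2*L*(8 + L))
14179 - r(-57 + (53 - 44)) = 14179 - 2*(-57 + (53 - 44))*(8 + (-57 + (53 - 44))) = 14179 - 2*(-57 + 9)*(8 + (-57 + 9)) = 14179 - 2*(-48)*(8 - 48) = 14179 - 2*(-48)*(-40) = 14179 - 1*3840 = 14179 - 3840 = 10339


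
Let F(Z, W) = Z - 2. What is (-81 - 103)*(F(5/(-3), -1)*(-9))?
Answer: -6072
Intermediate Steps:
F(Z, W) = -2 + Z
(-81 - 103)*(F(5/(-3), -1)*(-9)) = (-81 - 103)*((-2 + 5/(-3))*(-9)) = -184*(-2 + 5*(-1/3))*(-9) = -184*(-2 - 5/3)*(-9) = -(-2024)*(-9)/3 = -184*33 = -6072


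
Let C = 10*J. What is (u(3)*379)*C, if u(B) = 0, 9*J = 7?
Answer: 0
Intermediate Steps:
J = 7/9 (J = (⅑)*7 = 7/9 ≈ 0.77778)
C = 70/9 (C = 10*(7/9) = 70/9 ≈ 7.7778)
(u(3)*379)*C = (0*379)*(70/9) = 0*(70/9) = 0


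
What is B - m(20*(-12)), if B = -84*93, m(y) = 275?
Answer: -8087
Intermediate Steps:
B = -7812
B - m(20*(-12)) = -7812 - 1*275 = -7812 - 275 = -8087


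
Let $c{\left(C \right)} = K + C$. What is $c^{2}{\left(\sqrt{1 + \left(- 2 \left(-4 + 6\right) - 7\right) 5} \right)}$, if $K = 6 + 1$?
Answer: $-5 + 42 i \sqrt{6} \approx -5.0 + 102.88 i$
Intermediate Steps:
$K = 7$
$c{\left(C \right)} = 7 + C$
$c^{2}{\left(\sqrt{1 + \left(- 2 \left(-4 + 6\right) - 7\right) 5} \right)} = \left(7 + \sqrt{1 + \left(- 2 \left(-4 + 6\right) - 7\right) 5}\right)^{2} = \left(7 + \sqrt{1 + \left(\left(-2\right) 2 - 7\right) 5}\right)^{2} = \left(7 + \sqrt{1 + \left(-4 - 7\right) 5}\right)^{2} = \left(7 + \sqrt{1 - 55}\right)^{2} = \left(7 + \sqrt{-54}\right)^{2} = \left(7 + 3 i \sqrt{6}\right)^{2}$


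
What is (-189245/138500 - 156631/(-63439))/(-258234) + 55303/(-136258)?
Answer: -21671761888818739/53395292592500200 ≈ -0.40587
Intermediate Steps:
(-189245/138500 - 156631/(-63439))/(-258234) + 55303/(-136258) = (-189245*1/138500 - 156631*(-1/63439))*(-1/258234) + 55303*(-1/136258) = (-37849/27700 + 156631/63439)*(-1/258234) - 55303/136258 = (1937575989/1757260300)*(-1/258234) - 55303/136258 = -645858663/151261452103400 - 55303/136258 = -21671761888818739/53395292592500200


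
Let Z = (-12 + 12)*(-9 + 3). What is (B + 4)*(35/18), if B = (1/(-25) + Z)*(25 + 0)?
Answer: 35/6 ≈ 5.8333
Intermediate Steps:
Z = 0 (Z = 0*(-6) = 0)
B = -1 (B = (1/(-25) + 0)*(25 + 0) = (-1/25 + 0)*25 = -1/25*25 = -1)
(B + 4)*(35/18) = (-1 + 4)*(35/18) = 3*(35*(1/18)) = 3*(35/18) = 35/6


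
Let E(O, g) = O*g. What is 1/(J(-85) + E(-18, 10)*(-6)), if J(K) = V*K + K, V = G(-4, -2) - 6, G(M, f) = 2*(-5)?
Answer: 1/2355 ≈ 0.00042463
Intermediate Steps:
G(M, f) = -10
V = -16 (V = -10 - 6 = -16)
J(K) = -15*K (J(K) = -16*K + K = -15*K)
1/(J(-85) + E(-18, 10)*(-6)) = 1/(-15*(-85) - 18*10*(-6)) = 1/(1275 - 180*(-6)) = 1/(1275 + 1080) = 1/2355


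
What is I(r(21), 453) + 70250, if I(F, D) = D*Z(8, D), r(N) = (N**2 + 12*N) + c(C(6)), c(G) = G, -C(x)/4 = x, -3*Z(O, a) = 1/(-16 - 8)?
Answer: 1686151/24 ≈ 70256.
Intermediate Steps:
Z(O, a) = 1/72 (Z(O, a) = -1/(3*(-16 - 8)) = -1/3/(-24) = -1/3*(-1/24) = 1/72)
C(x) = -4*x
r(N) = -24 + N**2 + 12*N (r(N) = (N**2 + 12*N) - 4*6 = (N**2 + 12*N) - 24 = -24 + N**2 + 12*N)
I(F, D) = D/72 (I(F, D) = D*(1/72) = D/72)
I(r(21), 453) + 70250 = (1/72)*453 + 70250 = 151/24 + 70250 = 1686151/24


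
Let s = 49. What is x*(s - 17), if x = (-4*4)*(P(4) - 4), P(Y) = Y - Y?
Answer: 2048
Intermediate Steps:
P(Y) = 0
x = 64 (x = (-4*4)*(0 - 4) = -16*(-4) = 64)
x*(s - 17) = 64*(49 - 17) = 64*32 = 2048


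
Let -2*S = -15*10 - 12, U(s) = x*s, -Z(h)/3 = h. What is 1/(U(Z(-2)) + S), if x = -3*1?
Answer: 1/63 ≈ 0.015873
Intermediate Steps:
x = -3
Z(h) = -3*h
U(s) = -3*s
S = 81 (S = -(-15*10 - 12)/2 = -(-150 - 12)/2 = -½*(-162) = 81)
1/(U(Z(-2)) + S) = 1/(-(-9)*(-2) + 81) = 1/(-3*6 + 81) = 1/(-18 + 81) = 1/63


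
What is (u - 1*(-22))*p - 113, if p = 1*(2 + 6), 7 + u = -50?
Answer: -393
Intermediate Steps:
u = -57 (u = -7 - 50 = -57)
p = 8 (p = 1*8 = 8)
(u - 1*(-22))*p - 113 = (-57 - 1*(-22))*8 - 113 = (-57 + 22)*8 - 113 = -35*8 - 113 = -280 - 113 = -393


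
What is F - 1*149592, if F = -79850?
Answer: -229442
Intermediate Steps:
F - 1*149592 = -79850 - 1*149592 = -79850 - 149592 = -229442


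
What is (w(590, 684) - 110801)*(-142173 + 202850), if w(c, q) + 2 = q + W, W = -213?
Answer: -6694614764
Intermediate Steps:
w(c, q) = -215 + q (w(c, q) = -2 + (q - 213) = -2 + (-213 + q) = -215 + q)
(w(590, 684) - 110801)*(-142173 + 202850) = ((-215 + 684) - 110801)*(-142173 + 202850) = (469 - 110801)*60677 = -110332*60677 = -6694614764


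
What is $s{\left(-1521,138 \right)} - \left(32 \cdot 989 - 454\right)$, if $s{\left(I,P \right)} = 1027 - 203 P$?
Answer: $-58181$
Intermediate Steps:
$s{\left(I,P \right)} = 1027 - 203 P$
$s{\left(-1521,138 \right)} - \left(32 \cdot 989 - 454\right) = \left(1027 - 28014\right) - \left(32 \cdot 989 - 454\right) = \left(1027 - 28014\right) - \left(31648 - 454\right) = -26987 - 31194 = -58181$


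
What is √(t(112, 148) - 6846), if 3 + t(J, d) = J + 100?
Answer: I*√6637 ≈ 81.468*I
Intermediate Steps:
t(J, d) = 97 + J (t(J, d) = -3 + (J + 100) = -3 + (100 + J) = 97 + J)
√(t(112, 148) - 6846) = √((97 + 112) - 6846) = √(209 - 6846) = √(-6637) = I*√6637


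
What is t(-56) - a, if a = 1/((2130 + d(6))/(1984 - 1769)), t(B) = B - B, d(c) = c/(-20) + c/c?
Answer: -2150/21307 ≈ -0.10091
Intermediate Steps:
d(c) = 1 - c/20 (d(c) = c*(-1/20) + 1 = -c/20 + 1 = 1 - c/20)
t(B) = 0
a = 2150/21307 (a = 1/((2130 + (1 - 1/20*6))/(1984 - 1769)) = 1/((2130 + (1 - 3/10))/215) = 1/((2130 + 7/10)*(1/215)) = 1/((21307/10)*(1/215)) = 1/(21307/2150) = 2150/21307 ≈ 0.10091)
t(-56) - a = 0 - 1*2150/21307 = 0 - 2150/21307 = -2150/21307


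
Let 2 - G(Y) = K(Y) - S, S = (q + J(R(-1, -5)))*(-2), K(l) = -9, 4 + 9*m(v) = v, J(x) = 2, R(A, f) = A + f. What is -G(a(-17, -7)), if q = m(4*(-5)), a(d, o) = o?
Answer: -37/3 ≈ -12.333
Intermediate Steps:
m(v) = -4/9 + v/9
q = -8/3 (q = -4/9 + (4*(-5))/9 = -4/9 + (⅑)*(-20) = -4/9 - 20/9 = -8/3 ≈ -2.6667)
S = 4/3 (S = (-8/3 + 2)*(-2) = -⅔*(-2) = 4/3 ≈ 1.3333)
G(Y) = 37/3 (G(Y) = 2 - (-9 - 1*4/3) = 2 - (-9 - 4/3) = 2 - 1*(-31/3) = 2 + 31/3 = 37/3)
-G(a(-17, -7)) = -1*37/3 = -37/3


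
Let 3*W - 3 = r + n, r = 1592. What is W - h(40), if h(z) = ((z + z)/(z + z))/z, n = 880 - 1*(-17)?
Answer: 99677/120 ≈ 830.64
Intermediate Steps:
n = 897 (n = 880 + 17 = 897)
W = 2492/3 (W = 1 + (1592 + 897)/3 = 1 + (1/3)*2489 = 1 + 2489/3 = 2492/3 ≈ 830.67)
h(z) = 1/z (h(z) = ((2*z)/((2*z)))/z = ((2*z)*(1/(2*z)))/z = 1/z)
W - h(40) = 2492/3 - 1/40 = 99677/120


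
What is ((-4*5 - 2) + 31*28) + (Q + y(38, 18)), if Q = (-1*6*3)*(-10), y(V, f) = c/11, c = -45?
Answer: 11241/11 ≈ 1021.9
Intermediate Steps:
y(V, f) = -45/11
Q = 180 (Q = -6*3*(-10) = -18*(-10) = 180)
((-4*5 - 2) + 31*28) + (Q + y(38, 18)) = ((-4*5 - 2) + 31*28) + (180 - 45/11) = ((-20 - 2) + 868) + 1935/11 = (-22 + 868) + 1935/11 = 846 + 1935/11 = 11241/11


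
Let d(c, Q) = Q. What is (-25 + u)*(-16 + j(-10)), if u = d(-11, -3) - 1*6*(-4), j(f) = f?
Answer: 104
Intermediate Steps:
u = 21 (u = -3 - 1*6*(-4) = -3 - 6*(-4) = -3 + 24 = 21)
(-25 + u)*(-16 + j(-10)) = (-25 + 21)*(-16 - 10) = -4*(-26) = 104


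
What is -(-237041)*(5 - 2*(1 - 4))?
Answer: 2607451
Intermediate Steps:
-(-237041)*(5 - 2*(1 - 4)) = -(-237041)*(5 - 2*(-3)) = -(-237041)*(5 + 6) = -(-237041)*11 = -237041*(-11) = 2607451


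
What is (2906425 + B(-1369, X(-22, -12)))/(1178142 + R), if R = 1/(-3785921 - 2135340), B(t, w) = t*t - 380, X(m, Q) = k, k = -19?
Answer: 28304847359766/6976086277061 ≈ 4.0574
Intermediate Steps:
X(m, Q) = -19
B(t, w) = -380 + t² (B(t, w) = t² - 380 = -380 + t²)
R = -1/5921261 (R = 1/(-5921261) = -1/5921261 ≈ -1.6888e-7)
(2906425 + B(-1369, X(-22, -12)))/(1178142 + R) = (2906425 + (-380 + (-1369)²))/(1178142 - 1/5921261) = (2906425 + (-380 + 1874161))/(6976086277061/5921261) = (2906425 + 1873781)*(5921261/6976086277061) = 4780206*(5921261/6976086277061) = 28304847359766/6976086277061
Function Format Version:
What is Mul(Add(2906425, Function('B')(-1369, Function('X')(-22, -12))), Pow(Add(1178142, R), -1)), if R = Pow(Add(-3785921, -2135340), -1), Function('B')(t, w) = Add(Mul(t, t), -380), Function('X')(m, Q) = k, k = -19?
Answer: Rational(28304847359766, 6976086277061) ≈ 4.0574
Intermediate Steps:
Function('X')(m, Q) = -19
Function('B')(t, w) = Add(-380, Pow(t, 2)) (Function('B')(t, w) = Add(Pow(t, 2), -380) = Add(-380, Pow(t, 2)))
R = Rational(-1, 5921261) (R = Pow(-5921261, -1) = Rational(-1, 5921261) ≈ -1.6888e-7)
Mul(Add(2906425, Function('B')(-1369, Function('X')(-22, -12))), Pow(Add(1178142, R), -1)) = Mul(Add(2906425, Add(-380, Pow(-1369, 2))), Pow(Add(1178142, Rational(-1, 5921261)), -1)) = Mul(Add(2906425, Add(-380, 1874161)), Pow(Rational(6976086277061, 5921261), -1)) = Mul(Add(2906425, 1873781), Rational(5921261, 6976086277061)) = Mul(4780206, Rational(5921261, 6976086277061)) = Rational(28304847359766, 6976086277061)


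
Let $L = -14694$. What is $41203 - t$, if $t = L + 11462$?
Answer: $44435$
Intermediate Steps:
$t = -3232$ ($t = -14694 + 11462 = -3232$)
$41203 - t = 41203 - -3232 = 41203 + 3232 = 44435$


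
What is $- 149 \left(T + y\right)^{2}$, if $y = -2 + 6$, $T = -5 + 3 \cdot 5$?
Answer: $-29204$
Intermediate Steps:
$T = 10$ ($T = -5 + 15 = 10$)
$y = 4$
$- 149 \left(T + y\right)^{2} = - 149 \left(10 + 4\right)^{2} = - 149 \cdot 14^{2} = \left(-149\right) 196 = -29204$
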